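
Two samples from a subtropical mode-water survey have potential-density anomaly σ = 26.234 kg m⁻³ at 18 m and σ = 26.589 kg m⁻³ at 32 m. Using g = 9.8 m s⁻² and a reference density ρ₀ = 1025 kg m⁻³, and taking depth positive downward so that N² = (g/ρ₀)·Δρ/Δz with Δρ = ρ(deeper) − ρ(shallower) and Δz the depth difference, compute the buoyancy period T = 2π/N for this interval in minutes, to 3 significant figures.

Δρ = 1026.589 − 1026.234 = 0.355 kg m⁻³ over Δz = 32 − 18 = 14 m.
N² = (9.8/1025) × (0.355/14) = 2.4244 × 10⁻⁴ s⁻².
N = √(2.4244 × 10⁻⁴) = 0.015570 rad s⁻¹, so T = 2π/N = 403.54 s = 6.7257 min ≈ 6.73 min.

6.73 min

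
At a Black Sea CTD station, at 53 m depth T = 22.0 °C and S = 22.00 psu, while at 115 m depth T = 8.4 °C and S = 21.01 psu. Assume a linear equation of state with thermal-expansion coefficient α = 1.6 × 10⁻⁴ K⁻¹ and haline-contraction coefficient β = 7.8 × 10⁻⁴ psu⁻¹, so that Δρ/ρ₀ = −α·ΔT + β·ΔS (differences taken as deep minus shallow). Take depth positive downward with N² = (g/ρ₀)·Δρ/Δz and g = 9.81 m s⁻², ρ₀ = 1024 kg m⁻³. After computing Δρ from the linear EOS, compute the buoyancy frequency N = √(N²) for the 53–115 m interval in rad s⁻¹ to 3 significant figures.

ΔT = -13.6 K, ΔS = -0.99 psu (deep − shallow).
Δρ/ρ₀ = −αΔT + βΔS = 2.176 × 10⁻³ − 7.722 × 10⁻⁴ = 1.4038 × 10⁻³, so Δρ ≈ 1.437 kg m⁻³.
N² = (g/ρ₀)·Δρ/Δz = g·(Δρ/ρ₀)/Δz = 9.81 × 1.4038 × 10⁻³ / 62 = 2.2212 × 10⁻⁴ s⁻².
N = √(2.2212 × 10⁻⁴) = 0.014904 rad s⁻¹ ≈ 0.0149 rad s⁻¹.

0.0149 rad s⁻¹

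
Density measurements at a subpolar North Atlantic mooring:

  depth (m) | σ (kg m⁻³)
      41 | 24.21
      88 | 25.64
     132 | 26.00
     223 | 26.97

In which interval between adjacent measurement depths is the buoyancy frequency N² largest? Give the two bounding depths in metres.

Compute the density gradient over each adjacent pair:
  41–88 m: Δρ/Δz = 1.43/47 = 0.030 kg m⁻⁴
  88–132 m: Δρ/Δz = 0.36/44 = 8.2 × 10⁻³ kg m⁻⁴
  132–223 m: Δρ/Δz = 0.97/91 = 0.011 kg m⁻⁴
The largest gradient is in the 41–88 m interval — the pycnocline.

41–88 m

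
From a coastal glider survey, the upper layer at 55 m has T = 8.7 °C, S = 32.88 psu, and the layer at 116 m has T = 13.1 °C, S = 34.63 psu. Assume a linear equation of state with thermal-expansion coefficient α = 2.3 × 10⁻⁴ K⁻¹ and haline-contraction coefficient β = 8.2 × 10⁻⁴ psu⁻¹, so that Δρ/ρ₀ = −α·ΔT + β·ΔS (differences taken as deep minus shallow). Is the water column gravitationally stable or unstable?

ΔT = 13.1 − 8.7 = +4.4 K and ΔS = 34.63 − 32.88 = +1.75 psu (deep − shallow).
−αΔT = -1.012 × 10⁻³; βΔS = 1.435 × 10⁻³; sum Δρ/ρ₀ = 4.23 × 10⁻⁴.
Δρ/ρ₀ > 0, so Δρ > 0: deeper water is denser → statically stable.

stable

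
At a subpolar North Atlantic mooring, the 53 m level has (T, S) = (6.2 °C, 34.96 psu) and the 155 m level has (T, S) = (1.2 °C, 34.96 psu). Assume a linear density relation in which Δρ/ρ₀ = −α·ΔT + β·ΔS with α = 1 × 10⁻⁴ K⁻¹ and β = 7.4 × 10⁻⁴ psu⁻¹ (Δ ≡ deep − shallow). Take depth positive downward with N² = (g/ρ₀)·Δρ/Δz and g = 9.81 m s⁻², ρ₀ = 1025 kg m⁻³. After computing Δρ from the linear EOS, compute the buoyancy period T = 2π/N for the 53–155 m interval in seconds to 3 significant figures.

ΔT = -5.0 K, ΔS = +0.00 psu (deep − shallow).
Δρ/ρ₀ = −αΔT + βΔS = 5.00 × 10⁻⁴ + 0 = 5.00 × 10⁻⁴, so Δρ ≈ 0.5125 kg m⁻³.
N² = (g/ρ₀)·Δρ/Δz = g·(Δρ/ρ₀)/Δz = 9.81 × 5.00 × 10⁻⁴ / 102 = 4.8088 × 10⁻⁵ s⁻².
N = √(4.8088 × 10⁻⁵) = 6.9346 × 10⁻³ rad s⁻¹ → T = 2π/N = 906.06 s ≈ 906 s.

906 s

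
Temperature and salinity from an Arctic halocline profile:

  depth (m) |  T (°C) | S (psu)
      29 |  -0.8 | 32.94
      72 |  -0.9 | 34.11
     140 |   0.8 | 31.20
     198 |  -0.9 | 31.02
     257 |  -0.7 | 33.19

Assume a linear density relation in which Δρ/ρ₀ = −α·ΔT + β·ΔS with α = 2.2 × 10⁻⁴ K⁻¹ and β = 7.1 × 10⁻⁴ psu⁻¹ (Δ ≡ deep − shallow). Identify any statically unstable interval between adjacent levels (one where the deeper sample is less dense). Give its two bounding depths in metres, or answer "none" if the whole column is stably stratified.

Evaluate Δρ/ρ₀ = −αΔT + βΔS across each adjacent pair:
  29–72 m: −αΔT+βΔS = −(2.2 × 10⁻⁴)(-0.1)+(7.1 × 10⁻⁴)(+1.17) = 8.5 × 10⁻⁴ → stable
  72–140 m: −αΔT+βΔS = −(2.2 × 10⁻⁴)(+1.7)+(7.1 × 10⁻⁴)(-2.91) = -2.4 × 10⁻³ → UNSTABLE
  140–198 m: −αΔT+βΔS = −(2.2 × 10⁻⁴)(-1.7)+(7.1 × 10⁻⁴)(-0.18) = 2.5 × 10⁻⁴ → stable
  198–257 m: −αΔT+βΔS = −(2.2 × 10⁻⁴)(+0.2)+(7.1 × 10⁻⁴)(+2.17) = 1.5 × 10⁻³ → stable
The 72–140 m interval has Δρ < 0: lighter water underlies denser water.

72–140 m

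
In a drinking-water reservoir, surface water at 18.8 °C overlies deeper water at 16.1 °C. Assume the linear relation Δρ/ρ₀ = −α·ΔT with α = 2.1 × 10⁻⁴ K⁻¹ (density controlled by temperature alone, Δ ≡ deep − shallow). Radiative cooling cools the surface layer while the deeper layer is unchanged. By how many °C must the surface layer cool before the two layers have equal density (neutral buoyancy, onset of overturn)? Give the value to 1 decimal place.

2.7 °C

With temperature the only control, equal density requires T_surf′ = T_deep.
T_surf′ = 16.1 °C.
Cooling required: 18.8 − 16.1 = 2.7 °C.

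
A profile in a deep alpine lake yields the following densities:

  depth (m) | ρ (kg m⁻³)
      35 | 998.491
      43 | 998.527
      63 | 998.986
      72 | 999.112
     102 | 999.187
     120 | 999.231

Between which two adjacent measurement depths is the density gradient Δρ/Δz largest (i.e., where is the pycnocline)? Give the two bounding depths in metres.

43–63 m

Compute the density gradient over each adjacent pair:
  35–43 m: Δρ/Δz = 0.036/8 = 4.5 × 10⁻³ kg m⁻⁴
  43–63 m: Δρ/Δz = 0.459/20 = 0.023 kg m⁻⁴
  63–72 m: Δρ/Δz = 0.126/9 = 0.014 kg m⁻⁴
  72–102 m: Δρ/Δz = 0.075/30 = 2.5 × 10⁻³ kg m⁻⁴
  102–120 m: Δρ/Δz = 0.044/18 = 2.4 × 10⁻³ kg m⁻⁴
The largest gradient is in the 43–63 m interval — the pycnocline.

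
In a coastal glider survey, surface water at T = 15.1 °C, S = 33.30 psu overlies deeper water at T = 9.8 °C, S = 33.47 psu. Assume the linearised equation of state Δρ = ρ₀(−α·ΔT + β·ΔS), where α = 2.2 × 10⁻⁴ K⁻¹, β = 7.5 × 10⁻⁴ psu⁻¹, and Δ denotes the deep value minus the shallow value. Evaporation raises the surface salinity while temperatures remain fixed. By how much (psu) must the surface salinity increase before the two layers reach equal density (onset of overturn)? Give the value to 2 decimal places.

Neutral buoyancy requires −α(T_deep − T_surf) + β(S_deep − S_surf′) = 0.
S_surf′ = S_deep − (α/β)·ΔT = 33.47 − (2.2 × 10⁻⁴/7.5 × 10⁻⁴)·(-5.3) = 35.0247 psu.
Increase required: 35.0247 − 33.30 = 1.7247 psu.

1.72 psu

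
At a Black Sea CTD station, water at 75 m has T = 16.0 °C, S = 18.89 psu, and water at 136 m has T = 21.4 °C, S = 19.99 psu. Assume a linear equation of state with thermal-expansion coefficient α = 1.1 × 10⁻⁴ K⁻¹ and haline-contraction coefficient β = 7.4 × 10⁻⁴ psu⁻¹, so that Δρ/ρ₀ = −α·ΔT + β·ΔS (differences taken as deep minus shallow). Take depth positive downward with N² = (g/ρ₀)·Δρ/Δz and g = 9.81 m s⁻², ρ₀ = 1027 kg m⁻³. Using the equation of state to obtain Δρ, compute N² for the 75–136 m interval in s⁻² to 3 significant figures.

3.54 × 10⁻⁵ s⁻²

ΔT = +5.4 K, ΔS = +1.10 psu (deep − shallow).
Δρ/ρ₀ = −αΔT + βΔS = -5.94 × 10⁻⁴ + 8.14 × 10⁻⁴ = 2.20 × 10⁻⁴, so Δρ ≈ 0.2259 kg m⁻³.
N² = (g/ρ₀)·Δρ/Δz = g·(Δρ/ρ₀)/Δz = 9.81 × 2.20 × 10⁻⁴ / 61 = 3.5380 × 10⁻⁵ s⁻² ≈ 3.54 × 10⁻⁵ s⁻².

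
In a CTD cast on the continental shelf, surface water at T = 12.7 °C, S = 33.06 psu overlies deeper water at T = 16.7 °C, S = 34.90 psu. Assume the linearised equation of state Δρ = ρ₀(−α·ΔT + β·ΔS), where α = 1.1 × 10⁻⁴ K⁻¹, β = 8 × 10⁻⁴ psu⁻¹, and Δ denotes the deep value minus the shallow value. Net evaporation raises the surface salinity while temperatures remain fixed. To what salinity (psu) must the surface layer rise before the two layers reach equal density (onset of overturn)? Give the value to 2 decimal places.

34.35 psu

Neutral buoyancy requires −α(T_deep − T_surf) + β(S_deep − S_surf′) = 0.
S_surf′ = S_deep − (α/β)·ΔT = 34.90 − (1.1 × 10⁻⁴/8 × 10⁻⁴)·(+4.0) = 34.3500 psu.
Increase required: 34.3500 − 33.06 = 1.2900 psu.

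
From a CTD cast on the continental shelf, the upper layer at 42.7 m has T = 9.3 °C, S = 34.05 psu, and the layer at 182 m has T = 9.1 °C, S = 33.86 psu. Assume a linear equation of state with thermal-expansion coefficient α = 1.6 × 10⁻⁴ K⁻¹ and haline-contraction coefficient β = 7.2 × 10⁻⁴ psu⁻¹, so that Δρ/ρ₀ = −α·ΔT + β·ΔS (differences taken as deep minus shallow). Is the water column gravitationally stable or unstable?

unstable

ΔT = 9.1 − 9.3 = -0.2 K and ΔS = 33.86 − 34.05 = -0.19 psu (deep − shallow).
−αΔT = 3.20 × 10⁻⁵; βΔS = -1.368 × 10⁻⁴; sum Δρ/ρ₀ = -1.048 × 10⁻⁴.
Δρ/ρ₀ < 0, so Δρ < 0: deeper water is lighter → statically unstable; the column would overturn.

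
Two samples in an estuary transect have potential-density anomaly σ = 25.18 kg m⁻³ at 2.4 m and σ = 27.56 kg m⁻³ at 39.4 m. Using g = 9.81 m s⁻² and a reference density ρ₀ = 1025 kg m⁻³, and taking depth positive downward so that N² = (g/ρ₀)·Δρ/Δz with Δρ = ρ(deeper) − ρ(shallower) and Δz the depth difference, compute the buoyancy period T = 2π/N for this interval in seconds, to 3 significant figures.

Δρ = 1027.56 − 1025.18 = 2.38 kg m⁻³ over Δz = 39.4 − 2.4 = 37 m.
N² = (9.81/1025) × (2.38/37) = 6.1563 × 10⁻⁴ s⁻².
N = √(6.1563 × 10⁻⁴) = 0.024812 rad s⁻¹, so T = 2π/N = 253.23 s ≈ 253 s.

253 s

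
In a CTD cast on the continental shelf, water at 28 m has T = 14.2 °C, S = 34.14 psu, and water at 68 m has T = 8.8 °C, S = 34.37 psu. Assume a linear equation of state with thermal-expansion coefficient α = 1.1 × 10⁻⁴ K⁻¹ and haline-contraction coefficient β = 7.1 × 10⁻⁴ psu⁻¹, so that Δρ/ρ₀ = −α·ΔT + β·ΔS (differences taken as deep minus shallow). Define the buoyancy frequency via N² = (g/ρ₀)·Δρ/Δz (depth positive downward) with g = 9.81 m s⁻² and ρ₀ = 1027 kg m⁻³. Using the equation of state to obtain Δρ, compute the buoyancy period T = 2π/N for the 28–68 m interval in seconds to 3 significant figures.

ΔT = -5.4 K, ΔS = +0.23 psu (deep − shallow).
Δρ/ρ₀ = −αΔT + βΔS = 5.94 × 10⁻⁴ + 1.633 × 10⁻⁴ = 7.573 × 10⁻⁴, so Δρ ≈ 0.7777 kg m⁻³.
N² = (g/ρ₀)·Δρ/Δz = g·(Δρ/ρ₀)/Δz = 9.81 × 7.573 × 10⁻⁴ / 40 = 1.8573 × 10⁻⁴ s⁻².
N = √(1.8573 × 10⁻⁴) = 0.013628 rad s⁻¹ → T = 2π/N = 461.05 s ≈ 461 s.

461 s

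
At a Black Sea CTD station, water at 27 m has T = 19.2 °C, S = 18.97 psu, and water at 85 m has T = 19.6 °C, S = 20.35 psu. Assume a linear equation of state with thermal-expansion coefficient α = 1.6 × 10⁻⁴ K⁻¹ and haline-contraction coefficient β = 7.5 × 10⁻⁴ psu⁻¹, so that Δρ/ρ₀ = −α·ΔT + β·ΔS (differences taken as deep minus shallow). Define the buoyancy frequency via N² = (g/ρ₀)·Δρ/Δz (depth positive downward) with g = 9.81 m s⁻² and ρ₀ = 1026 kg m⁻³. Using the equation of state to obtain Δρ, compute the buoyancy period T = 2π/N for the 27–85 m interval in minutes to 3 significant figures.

ΔT = +0.4 K, ΔS = +1.38 psu (deep − shallow).
Δρ/ρ₀ = −αΔT + βΔS = -6.40 × 10⁻⁵ + 1.035 × 10⁻³ = 9.71 × 10⁻⁴, so Δρ ≈ 0.9962 kg m⁻³.
N² = (g/ρ₀)·Δρ/Δz = g·(Δρ/ρ₀)/Δz = 9.81 × 9.71 × 10⁻⁴ / 58 = 1.6423 × 10⁻⁴ s⁻².
N = √(1.6423 × 10⁻⁴) = 0.012815 rad s⁻¹ → T = 2π/N = 490.30 s = 8.1717 min ≈ 8.17 min.

8.17 min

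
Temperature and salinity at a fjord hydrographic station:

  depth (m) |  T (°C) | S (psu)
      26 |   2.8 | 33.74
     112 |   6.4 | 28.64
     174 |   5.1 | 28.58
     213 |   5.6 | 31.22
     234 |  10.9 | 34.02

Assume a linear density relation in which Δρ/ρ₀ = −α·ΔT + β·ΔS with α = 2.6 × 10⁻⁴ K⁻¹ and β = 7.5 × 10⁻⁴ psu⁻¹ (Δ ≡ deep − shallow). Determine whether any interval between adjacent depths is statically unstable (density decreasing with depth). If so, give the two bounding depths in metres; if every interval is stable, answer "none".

Evaluate Δρ/ρ₀ = −αΔT + βΔS across each adjacent pair:
  26–112 m: −αΔT+βΔS = −(2.6 × 10⁻⁴)(+3.6)+(7.5 × 10⁻⁴)(-5.10) = -4.8 × 10⁻³ → UNSTABLE
  112–174 m: −αΔT+βΔS = −(2.6 × 10⁻⁴)(-1.3)+(7.5 × 10⁻⁴)(-0.06) = 2.9 × 10⁻⁴ → stable
  174–213 m: −αΔT+βΔS = −(2.6 × 10⁻⁴)(+0.5)+(7.5 × 10⁻⁴)(+2.64) = 1.9 × 10⁻³ → stable
  213–234 m: −αΔT+βΔS = −(2.6 × 10⁻⁴)(+5.3)+(7.5 × 10⁻⁴)(+2.80) = 7.2 × 10⁻⁴ → stable
The 26–112 m interval has Δρ < 0: lighter water underlies denser water.

26–112 m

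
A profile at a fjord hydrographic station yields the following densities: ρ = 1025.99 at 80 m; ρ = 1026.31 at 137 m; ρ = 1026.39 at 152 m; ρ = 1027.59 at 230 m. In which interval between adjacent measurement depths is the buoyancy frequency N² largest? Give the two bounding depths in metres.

152–230 m

Compute the density gradient over each adjacent pair:
  80–137 m: Δρ/Δz = 0.32/57 = 5.6 × 10⁻³ kg m⁻⁴
  137–152 m: Δρ/Δz = 0.08/15 = 5.3 × 10⁻³ kg m⁻⁴
  152–230 m: Δρ/Δz = 1.20/78 = 0.015 kg m⁻⁴
The largest gradient is in the 152–230 m interval — the pycnocline.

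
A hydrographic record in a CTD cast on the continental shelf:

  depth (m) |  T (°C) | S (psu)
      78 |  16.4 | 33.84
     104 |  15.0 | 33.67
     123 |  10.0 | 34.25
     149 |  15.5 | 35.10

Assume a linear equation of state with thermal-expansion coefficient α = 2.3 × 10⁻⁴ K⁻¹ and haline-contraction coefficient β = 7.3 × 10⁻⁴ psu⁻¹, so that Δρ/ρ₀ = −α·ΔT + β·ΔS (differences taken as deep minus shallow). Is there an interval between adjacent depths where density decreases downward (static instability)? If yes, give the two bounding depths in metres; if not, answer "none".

123–149 m

Evaluate Δρ/ρ₀ = −αΔT + βΔS across each adjacent pair:
  78–104 m: −αΔT+βΔS = −(2.3 × 10⁻⁴)(-1.4)+(7.3 × 10⁻⁴)(-0.17) = 2.0 × 10⁻⁴ → stable
  104–123 m: −αΔT+βΔS = −(2.3 × 10⁻⁴)(-5.0)+(7.3 × 10⁻⁴)(+0.58) = 1.6 × 10⁻³ → stable
  123–149 m: −αΔT+βΔS = −(2.3 × 10⁻⁴)(+5.5)+(7.3 × 10⁻⁴)(+0.85) = -6.4 × 10⁻⁴ → UNSTABLE
The 123–149 m interval has Δρ < 0: lighter water underlies denser water.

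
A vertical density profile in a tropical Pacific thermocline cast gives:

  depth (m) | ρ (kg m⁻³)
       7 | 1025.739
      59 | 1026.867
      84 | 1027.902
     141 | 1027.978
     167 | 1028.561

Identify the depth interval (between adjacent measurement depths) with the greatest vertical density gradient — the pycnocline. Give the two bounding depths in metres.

59–84 m

Compute the density gradient over each adjacent pair:
  7–59 m: Δρ/Δz = 1.128/52 = 0.022 kg m⁻⁴
  59–84 m: Δρ/Δz = 1.035/25 = 0.041 kg m⁻⁴
  84–141 m: Δρ/Δz = 0.076/57 = 1.3 × 10⁻³ kg m⁻⁴
  141–167 m: Δρ/Δz = 0.583/26 = 0.022 kg m⁻⁴
The largest gradient is in the 59–84 m interval — the pycnocline.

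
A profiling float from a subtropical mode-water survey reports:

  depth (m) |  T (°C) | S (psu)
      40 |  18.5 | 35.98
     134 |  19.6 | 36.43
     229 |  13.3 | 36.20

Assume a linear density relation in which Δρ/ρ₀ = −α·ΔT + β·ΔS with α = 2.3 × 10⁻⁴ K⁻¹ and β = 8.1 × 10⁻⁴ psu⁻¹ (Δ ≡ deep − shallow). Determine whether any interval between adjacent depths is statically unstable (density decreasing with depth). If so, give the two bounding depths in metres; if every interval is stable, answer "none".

none

Evaluate Δρ/ρ₀ = −αΔT + βΔS across each adjacent pair:
  40–134 m: −αΔT+βΔS = −(2.3 × 10⁻⁴)(+1.1)+(8.1 × 10⁻⁴)(+0.45) = 1.1 × 10⁻⁴ → stable
  134–229 m: −αΔT+βΔS = −(2.3 × 10⁻⁴)(-6.3)+(8.1 × 10⁻⁴)(-0.23) = 1.3 × 10⁻³ → stable
Every interval has Δρ > 0: the column is stably stratified throughout.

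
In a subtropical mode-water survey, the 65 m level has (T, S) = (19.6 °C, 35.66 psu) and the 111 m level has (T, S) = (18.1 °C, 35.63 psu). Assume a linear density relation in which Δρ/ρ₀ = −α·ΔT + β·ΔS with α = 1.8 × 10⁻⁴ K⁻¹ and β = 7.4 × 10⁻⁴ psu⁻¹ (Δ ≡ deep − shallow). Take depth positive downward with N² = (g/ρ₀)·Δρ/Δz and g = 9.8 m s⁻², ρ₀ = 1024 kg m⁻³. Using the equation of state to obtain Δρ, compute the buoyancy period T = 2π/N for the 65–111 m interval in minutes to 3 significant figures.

14.4 min

ΔT = -1.5 K, ΔS = -0.03 psu (deep − shallow).
Δρ/ρ₀ = −αΔT + βΔS = 2.70 × 10⁻⁴ − 2.22 × 10⁻⁵ = 2.478 × 10⁻⁴, so Δρ ≈ 0.2537 kg m⁻³.
N² = (g/ρ₀)·Δρ/Δz = g·(Δρ/ρ₀)/Δz = 9.8 × 2.478 × 10⁻⁴ / 46 = 5.2792 × 10⁻⁵ s⁻².
N = √(5.2792 × 10⁻⁵) = 7.2658 × 10⁻³ rad s⁻¹ → T = 2π/N = 864.76 s = 14.413 min ≈ 14.4 min.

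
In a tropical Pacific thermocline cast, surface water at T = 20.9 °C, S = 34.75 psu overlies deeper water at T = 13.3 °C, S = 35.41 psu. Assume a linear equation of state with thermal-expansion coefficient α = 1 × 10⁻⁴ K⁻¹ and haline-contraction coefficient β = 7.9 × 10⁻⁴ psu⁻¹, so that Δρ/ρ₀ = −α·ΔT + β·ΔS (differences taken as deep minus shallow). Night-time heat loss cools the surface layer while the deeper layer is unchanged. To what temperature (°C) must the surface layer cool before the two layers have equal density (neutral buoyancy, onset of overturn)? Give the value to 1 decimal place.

Neutral buoyancy requires Δρ = 0, i.e. −α(T_deep − T_surf′) + β(S_deep − S_surf) = 0.
T_surf′ = T_deep − (β/α)·ΔS = 13.3 − (7.9 × 10⁻⁴/1 × 10⁻⁴)·(+0.66) = 8.086 °C.
Cooling required: 20.9 − (8.086) = 12.814 °C.

8.1 °C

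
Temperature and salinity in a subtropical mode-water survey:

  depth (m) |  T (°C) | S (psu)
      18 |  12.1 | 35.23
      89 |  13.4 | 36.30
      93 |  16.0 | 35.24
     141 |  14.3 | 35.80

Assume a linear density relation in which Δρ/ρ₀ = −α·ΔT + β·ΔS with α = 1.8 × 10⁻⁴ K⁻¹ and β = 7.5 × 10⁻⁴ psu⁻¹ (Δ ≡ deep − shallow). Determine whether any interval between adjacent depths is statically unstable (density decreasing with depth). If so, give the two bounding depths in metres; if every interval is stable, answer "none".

89–93 m

Evaluate Δρ/ρ₀ = −αΔT + βΔS across each adjacent pair:
  18–89 m: −αΔT+βΔS = −(1.8 × 10⁻⁴)(+1.3)+(7.5 × 10⁻⁴)(+1.07) = 5.7 × 10⁻⁴ → stable
  89–93 m: −αΔT+βΔS = −(1.8 × 10⁻⁴)(+2.6)+(7.5 × 10⁻⁴)(-1.06) = -1.3 × 10⁻³ → UNSTABLE
  93–141 m: −αΔT+βΔS = −(1.8 × 10⁻⁴)(-1.7)+(7.5 × 10⁻⁴)(+0.56) = 7.3 × 10⁻⁴ → stable
The 89–93 m interval has Δρ < 0: lighter water underlies denser water.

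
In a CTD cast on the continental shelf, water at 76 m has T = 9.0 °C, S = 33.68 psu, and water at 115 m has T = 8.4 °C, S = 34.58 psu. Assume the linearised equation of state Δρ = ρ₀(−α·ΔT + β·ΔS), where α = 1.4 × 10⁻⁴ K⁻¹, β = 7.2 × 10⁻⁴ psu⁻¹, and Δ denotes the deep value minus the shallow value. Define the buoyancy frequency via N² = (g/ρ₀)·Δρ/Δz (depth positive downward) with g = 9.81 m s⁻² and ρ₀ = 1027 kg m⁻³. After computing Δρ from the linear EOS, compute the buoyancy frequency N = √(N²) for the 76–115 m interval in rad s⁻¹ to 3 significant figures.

ΔT = -0.6 K, ΔS = +0.90 psu (deep − shallow).
Δρ/ρ₀ = −αΔT + βΔS = 8.40 × 10⁻⁵ + 6.48 × 10⁻⁴ = 7.32 × 10⁻⁴, so Δρ ≈ 0.7518 kg m⁻³.
N² = (g/ρ₀)·Δρ/Δz = g·(Δρ/ρ₀)/Δz = 9.81 × 7.32 × 10⁻⁴ / 39 = 1.8413 × 10⁻⁴ s⁻².
N = √(1.8413 × 10⁻⁴) = 0.013569 rad s⁻¹ ≈ 0.0136 rad s⁻¹.

0.0136 rad s⁻¹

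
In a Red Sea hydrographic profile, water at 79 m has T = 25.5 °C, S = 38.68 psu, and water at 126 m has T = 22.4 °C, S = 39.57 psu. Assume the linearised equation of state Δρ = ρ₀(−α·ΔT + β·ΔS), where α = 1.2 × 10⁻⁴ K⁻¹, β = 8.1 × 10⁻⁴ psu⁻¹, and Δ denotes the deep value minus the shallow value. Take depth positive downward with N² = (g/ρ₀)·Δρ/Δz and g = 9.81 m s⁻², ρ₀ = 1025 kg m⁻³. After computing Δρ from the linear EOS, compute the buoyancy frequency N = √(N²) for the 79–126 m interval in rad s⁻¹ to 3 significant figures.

ΔT = -3.1 K, ΔS = +0.89 psu (deep − shallow).
Δρ/ρ₀ = −αΔT + βΔS = 3.72 × 10⁻⁴ + 7.209 × 10⁻⁴ = 1.0929 × 10⁻³, so Δρ ≈ 1.120 kg m⁻³.
N² = (g/ρ₀)·Δρ/Δz = g·(Δρ/ρ₀)/Δz = 9.81 × 1.0929 × 10⁻³ / 47 = 2.2811 × 10⁻⁴ s⁻².
N = √(2.2811 × 10⁻⁴) = 0.015103 rad s⁻¹ ≈ 0.0151 rad s⁻¹.

0.0151 rad s⁻¹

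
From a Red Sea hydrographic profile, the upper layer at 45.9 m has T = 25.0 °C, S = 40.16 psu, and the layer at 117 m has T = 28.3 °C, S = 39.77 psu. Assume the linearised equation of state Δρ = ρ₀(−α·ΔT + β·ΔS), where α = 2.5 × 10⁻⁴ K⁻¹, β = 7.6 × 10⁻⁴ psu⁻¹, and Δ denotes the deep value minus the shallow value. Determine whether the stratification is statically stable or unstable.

ΔT = 28.3 − 25.0 = +3.3 K and ΔS = 39.77 − 40.16 = -0.39 psu (deep − shallow).
−αΔT = -8.25 × 10⁻⁴; βΔS = -2.964 × 10⁻⁴; sum Δρ/ρ₀ = -1.1214 × 10⁻³.
Δρ/ρ₀ < 0, so Δρ < 0: deeper water is lighter → statically unstable; the column would overturn.

unstable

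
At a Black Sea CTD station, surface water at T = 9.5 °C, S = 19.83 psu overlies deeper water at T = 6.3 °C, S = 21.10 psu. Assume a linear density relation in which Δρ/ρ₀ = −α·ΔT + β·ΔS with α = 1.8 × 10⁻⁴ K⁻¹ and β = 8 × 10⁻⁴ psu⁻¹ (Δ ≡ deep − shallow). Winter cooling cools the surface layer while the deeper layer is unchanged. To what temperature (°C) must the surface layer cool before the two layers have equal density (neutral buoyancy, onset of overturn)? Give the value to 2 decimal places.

0.66 °C

Neutral buoyancy requires Δρ = 0, i.e. −α(T_deep − T_surf′) + β(S_deep − S_surf) = 0.
T_surf′ = T_deep − (β/α)·ΔS = 6.3 − (8 × 10⁻⁴/1.8 × 10⁻⁴)·(+1.27) = 0.6556 °C.
Cooling required: 9.5 − (0.6556) = 8.8444 °C.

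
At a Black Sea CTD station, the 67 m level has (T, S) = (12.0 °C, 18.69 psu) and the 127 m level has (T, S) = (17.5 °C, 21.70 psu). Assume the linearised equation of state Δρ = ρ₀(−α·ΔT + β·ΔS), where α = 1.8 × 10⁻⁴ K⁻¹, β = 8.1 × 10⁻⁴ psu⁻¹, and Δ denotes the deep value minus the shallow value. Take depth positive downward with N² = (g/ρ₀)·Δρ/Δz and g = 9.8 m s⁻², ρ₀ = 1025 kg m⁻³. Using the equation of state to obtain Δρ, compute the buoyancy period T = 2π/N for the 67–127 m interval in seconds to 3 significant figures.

ΔT = +5.5 K, ΔS = +3.01 psu (deep − shallow).
Δρ/ρ₀ = −αΔT + βΔS = -9.90 × 10⁻⁴ + 2.4381 × 10⁻³ = 1.4481 × 10⁻³, so Δρ ≈ 1.484 kg m⁻³.
N² = (g/ρ₀)·Δρ/Δz = g·(Δρ/ρ₀)/Δz = 9.8 × 1.4481 × 10⁻³ / 60 = 2.3652 × 10⁻⁴ s⁻².
N = √(2.3652 × 10⁻⁴) = 0.015379 rad s⁻¹ → T = 2π/N = 408.56 s ≈ 409 s.

409 s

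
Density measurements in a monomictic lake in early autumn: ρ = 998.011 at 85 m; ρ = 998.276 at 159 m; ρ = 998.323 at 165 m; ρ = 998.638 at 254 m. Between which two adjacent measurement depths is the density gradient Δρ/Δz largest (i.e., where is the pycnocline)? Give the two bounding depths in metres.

159–165 m

Compute the density gradient over each adjacent pair:
  85–159 m: Δρ/Δz = 0.265/74 = 3.6 × 10⁻³ kg m⁻⁴
  159–165 m: Δρ/Δz = 0.047/6 = 7.8 × 10⁻³ kg m⁻⁴
  165–254 m: Δρ/Δz = 0.315/89 = 3.5 × 10⁻³ kg m⁻⁴
The largest gradient is in the 159–165 m interval — the pycnocline.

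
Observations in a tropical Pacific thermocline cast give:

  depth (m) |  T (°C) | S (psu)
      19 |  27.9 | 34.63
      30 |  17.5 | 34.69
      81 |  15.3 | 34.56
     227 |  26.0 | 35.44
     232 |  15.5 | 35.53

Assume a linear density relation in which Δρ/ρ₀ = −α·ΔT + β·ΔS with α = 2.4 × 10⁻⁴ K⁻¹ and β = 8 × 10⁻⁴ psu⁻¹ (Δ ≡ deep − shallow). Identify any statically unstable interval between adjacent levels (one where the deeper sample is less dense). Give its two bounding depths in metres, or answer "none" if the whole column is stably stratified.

Evaluate Δρ/ρ₀ = −αΔT + βΔS across each adjacent pair:
  19–30 m: −αΔT+βΔS = −(2.4 × 10⁻⁴)(-10.4)+(8 × 10⁻⁴)(+0.06) = 2.5 × 10⁻³ → stable
  30–81 m: −αΔT+βΔS = −(2.4 × 10⁻⁴)(-2.2)+(8 × 10⁻⁴)(-0.13) = 4.2 × 10⁻⁴ → stable
  81–227 m: −αΔT+βΔS = −(2.4 × 10⁻⁴)(+10.7)+(8 × 10⁻⁴)(+0.88) = -1.9 × 10⁻³ → UNSTABLE
  227–232 m: −αΔT+βΔS = −(2.4 × 10⁻⁴)(-10.5)+(8 × 10⁻⁴)(+0.09) = 2.6 × 10⁻³ → stable
The 81–227 m interval has Δρ < 0: lighter water underlies denser water.

81–227 m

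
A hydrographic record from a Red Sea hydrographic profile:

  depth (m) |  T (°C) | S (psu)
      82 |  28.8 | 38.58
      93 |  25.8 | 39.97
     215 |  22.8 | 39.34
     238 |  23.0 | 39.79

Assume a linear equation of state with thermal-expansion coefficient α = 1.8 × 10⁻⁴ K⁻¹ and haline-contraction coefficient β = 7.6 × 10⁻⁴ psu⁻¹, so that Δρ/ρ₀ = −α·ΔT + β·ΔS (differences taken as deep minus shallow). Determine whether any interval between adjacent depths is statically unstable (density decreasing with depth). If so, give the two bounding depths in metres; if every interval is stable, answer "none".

Evaluate Δρ/ρ₀ = −αΔT + βΔS across each adjacent pair:
  82–93 m: −αΔT+βΔS = −(1.8 × 10⁻⁴)(-3.0)+(7.6 × 10⁻⁴)(+1.39) = 1.6 × 10⁻³ → stable
  93–215 m: −αΔT+βΔS = −(1.8 × 10⁻⁴)(-3.0)+(7.6 × 10⁻⁴)(-0.63) = 6.1 × 10⁻⁵ → stable
  215–238 m: −αΔT+βΔS = −(1.8 × 10⁻⁴)(+0.2)+(7.6 × 10⁻⁴)(+0.45) = 3.1 × 10⁻⁴ → stable
Every interval has Δρ > 0: the column is stably stratified throughout.

none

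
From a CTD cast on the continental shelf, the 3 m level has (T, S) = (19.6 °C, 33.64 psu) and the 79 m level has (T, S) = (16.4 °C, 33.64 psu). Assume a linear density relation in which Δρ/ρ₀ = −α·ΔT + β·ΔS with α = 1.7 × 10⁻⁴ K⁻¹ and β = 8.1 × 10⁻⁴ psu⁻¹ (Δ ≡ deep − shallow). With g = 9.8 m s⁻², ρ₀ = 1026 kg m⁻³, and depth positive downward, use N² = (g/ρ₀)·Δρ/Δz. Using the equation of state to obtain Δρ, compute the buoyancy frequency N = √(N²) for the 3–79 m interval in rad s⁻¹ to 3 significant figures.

8.38 × 10⁻³ rad s⁻¹

ΔT = -3.2 K, ΔS = +0.00 psu (deep − shallow).
Δρ/ρ₀ = −αΔT + βΔS = 5.44 × 10⁻⁴ + 0 = 5.44 × 10⁻⁴, so Δρ ≈ 0.5581 kg m⁻³.
N² = (g/ρ₀)·Δρ/Δz = g·(Δρ/ρ₀)/Δz = 9.8 × 5.44 × 10⁻⁴ / 76 = 7.0147 × 10⁻⁵ s⁻².
N = √(7.0147 × 10⁻⁵) = 8.3754 × 10⁻³ rad s⁻¹ ≈ 8.38 × 10⁻³ rad s⁻¹.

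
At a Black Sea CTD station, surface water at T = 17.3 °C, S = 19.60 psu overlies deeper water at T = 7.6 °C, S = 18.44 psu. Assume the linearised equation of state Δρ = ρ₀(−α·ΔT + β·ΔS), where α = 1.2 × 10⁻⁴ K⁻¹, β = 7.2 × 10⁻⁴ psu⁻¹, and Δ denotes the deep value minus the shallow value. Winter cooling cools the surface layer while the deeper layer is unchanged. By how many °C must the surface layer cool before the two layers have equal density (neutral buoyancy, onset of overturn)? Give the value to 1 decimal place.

2.7 °C

Neutral buoyancy requires Δρ = 0, i.e. −α(T_deep − T_surf′) + β(S_deep − S_surf) = 0.
T_surf′ = T_deep − (β/α)·ΔS = 7.6 − (7.2 × 10⁻⁴/1.2 × 10⁻⁴)·(-1.16) = 14.560 °C.
Cooling required: 17.3 − (14.560) = 2.740 °C.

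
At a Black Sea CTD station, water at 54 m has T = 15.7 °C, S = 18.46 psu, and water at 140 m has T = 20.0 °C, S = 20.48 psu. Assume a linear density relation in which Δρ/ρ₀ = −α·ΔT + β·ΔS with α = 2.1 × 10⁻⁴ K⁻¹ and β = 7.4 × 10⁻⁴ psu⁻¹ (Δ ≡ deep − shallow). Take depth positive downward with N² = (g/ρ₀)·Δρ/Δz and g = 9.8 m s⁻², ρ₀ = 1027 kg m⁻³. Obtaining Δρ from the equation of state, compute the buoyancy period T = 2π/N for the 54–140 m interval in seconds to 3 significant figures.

ΔT = +4.3 K, ΔS = +2.02 psu (deep − shallow).
Δρ/ρ₀ = −αΔT + βΔS = -9.03 × 10⁻⁴ + 1.4948 × 10⁻³ = 5.918 × 10⁻⁴, so Δρ ≈ 0.6078 kg m⁻³.
N² = (g/ρ₀)·Δρ/Δz = g·(Δρ/ρ₀)/Δz = 9.8 × 5.918 × 10⁻⁴ / 86 = 6.7438 × 10⁻⁵ s⁻².
N = √(6.7438 × 10⁻⁵) = 8.2121 × 10⁻³ rad s⁻¹ → T = 2π/N = 765.11 s ≈ 765 s.

765 s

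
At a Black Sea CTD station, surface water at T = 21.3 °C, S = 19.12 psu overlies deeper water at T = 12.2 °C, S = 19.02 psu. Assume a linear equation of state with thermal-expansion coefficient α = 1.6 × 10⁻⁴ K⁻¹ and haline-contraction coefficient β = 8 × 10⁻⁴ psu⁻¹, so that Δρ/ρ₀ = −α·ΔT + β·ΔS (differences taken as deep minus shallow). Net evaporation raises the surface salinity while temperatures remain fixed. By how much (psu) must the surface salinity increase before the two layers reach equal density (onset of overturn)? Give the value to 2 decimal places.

1.72 psu

Neutral buoyancy requires −α(T_deep − T_surf) + β(S_deep − S_surf′) = 0.
S_surf′ = S_deep − (α/β)·ΔT = 19.02 − (1.6 × 10⁻⁴/8 × 10⁻⁴)·(-9.1) = 20.8400 psu.
Increase required: 20.8400 − 19.12 = 1.7200 psu.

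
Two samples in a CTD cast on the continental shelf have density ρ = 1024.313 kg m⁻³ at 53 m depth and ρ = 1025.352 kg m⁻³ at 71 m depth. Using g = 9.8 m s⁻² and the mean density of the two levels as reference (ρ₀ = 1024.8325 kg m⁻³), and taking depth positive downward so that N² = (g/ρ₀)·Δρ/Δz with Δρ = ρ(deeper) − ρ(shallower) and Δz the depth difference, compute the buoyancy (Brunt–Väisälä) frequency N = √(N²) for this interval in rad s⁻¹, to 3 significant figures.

0.0235 rad s⁻¹

Δρ = 1025.352 − 1024.313 = 1.039 kg m⁻³ over Δz = 71 − 53 = 18 m.
N² = (9.8/1024.8325) × (1.039/18) = 5.5197 × 10⁻⁴ s⁻².
N = √(5.5197 × 10⁻⁴) = 0.023494 rad s⁻¹ ≈ 0.0235 rad s⁻¹.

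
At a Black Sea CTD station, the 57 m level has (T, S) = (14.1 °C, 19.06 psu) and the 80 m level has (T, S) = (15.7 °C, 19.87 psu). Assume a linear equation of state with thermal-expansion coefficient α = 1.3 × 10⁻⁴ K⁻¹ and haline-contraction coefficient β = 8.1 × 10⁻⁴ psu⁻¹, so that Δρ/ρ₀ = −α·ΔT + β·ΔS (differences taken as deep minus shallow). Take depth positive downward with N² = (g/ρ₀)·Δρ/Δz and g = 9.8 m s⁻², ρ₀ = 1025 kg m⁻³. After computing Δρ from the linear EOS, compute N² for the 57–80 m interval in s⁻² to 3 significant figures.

ΔT = +1.6 K, ΔS = +0.81 psu (deep − shallow).
Δρ/ρ₀ = −αΔT + βΔS = -2.08 × 10⁻⁴ + 6.561 × 10⁻⁴ = 4.481 × 10⁻⁴, so Δρ ≈ 0.4593 kg m⁻³.
N² = (g/ρ₀)·Δρ/Δz = g·(Δρ/ρ₀)/Δz = 9.8 × 4.481 × 10⁻⁴ / 23 = 1.9093 × 10⁻⁴ s⁻² ≈ 1.91 × 10⁻⁴ s⁻².

1.91 × 10⁻⁴ s⁻²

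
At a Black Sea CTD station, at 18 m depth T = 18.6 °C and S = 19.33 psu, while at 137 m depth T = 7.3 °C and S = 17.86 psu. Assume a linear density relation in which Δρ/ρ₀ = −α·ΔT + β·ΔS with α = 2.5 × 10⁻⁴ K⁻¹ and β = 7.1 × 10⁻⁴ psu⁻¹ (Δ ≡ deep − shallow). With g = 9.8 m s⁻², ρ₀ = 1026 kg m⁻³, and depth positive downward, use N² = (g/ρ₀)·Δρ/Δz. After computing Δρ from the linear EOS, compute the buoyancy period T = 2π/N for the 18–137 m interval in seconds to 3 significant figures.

ΔT = -11.3 K, ΔS = -1.47 psu (deep − shallow).
Δρ/ρ₀ = −αΔT + βΔS = 2.825 × 10⁻³ − 1.0437 × 10⁻³ = 1.7813 × 10⁻³, so Δρ ≈ 1.828 kg m⁻³.
N² = (g/ρ₀)·Δρ/Δz = g·(Δρ/ρ₀)/Δz = 9.8 × 1.7813 × 10⁻³ / 119 = 1.4670 × 10⁻⁴ s⁻².
N = √(1.4670 × 10⁻⁴) = 0.012112 rad s⁻¹ → T = 2π/N = 518.76 s ≈ 519 s.

519 s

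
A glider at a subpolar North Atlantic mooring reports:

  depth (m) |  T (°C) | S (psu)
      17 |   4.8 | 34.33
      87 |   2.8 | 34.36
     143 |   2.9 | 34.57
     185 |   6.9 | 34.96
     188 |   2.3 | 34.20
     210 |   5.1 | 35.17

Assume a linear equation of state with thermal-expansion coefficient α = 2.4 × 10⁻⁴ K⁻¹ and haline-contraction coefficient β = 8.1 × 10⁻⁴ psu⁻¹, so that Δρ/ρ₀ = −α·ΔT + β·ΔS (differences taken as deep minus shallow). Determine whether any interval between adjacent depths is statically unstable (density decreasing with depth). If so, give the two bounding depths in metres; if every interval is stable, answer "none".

Evaluate Δρ/ρ₀ = −αΔT + βΔS across each adjacent pair:
  17–87 m: −αΔT+βΔS = −(2.4 × 10⁻⁴)(-2.0)+(8.1 × 10⁻⁴)(+0.03) = 5.0 × 10⁻⁴ → stable
  87–143 m: −αΔT+βΔS = −(2.4 × 10⁻⁴)(+0.1)+(8.1 × 10⁻⁴)(+0.21) = 1.5 × 10⁻⁴ → stable
  143–185 m: −αΔT+βΔS = −(2.4 × 10⁻⁴)(+4.0)+(8.1 × 10⁻⁴)(+0.39) = -6.4 × 10⁻⁴ → UNSTABLE
  185–188 m: −αΔT+βΔS = −(2.4 × 10⁻⁴)(-4.6)+(8.1 × 10⁻⁴)(-0.76) = 4.9 × 10⁻⁴ → stable
  188–210 m: −αΔT+βΔS = −(2.4 × 10⁻⁴)(+2.8)+(8.1 × 10⁻⁴)(+0.97) = 1.1 × 10⁻⁴ → stable
The 143–185 m interval has Δρ < 0: lighter water underlies denser water.

143–185 m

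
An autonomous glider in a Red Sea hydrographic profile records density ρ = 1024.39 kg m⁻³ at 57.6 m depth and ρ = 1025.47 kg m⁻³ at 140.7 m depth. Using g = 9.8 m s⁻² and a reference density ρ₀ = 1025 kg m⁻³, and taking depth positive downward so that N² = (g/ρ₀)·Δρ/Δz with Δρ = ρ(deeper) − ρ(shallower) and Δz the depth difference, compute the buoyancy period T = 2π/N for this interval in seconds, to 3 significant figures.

Δρ = 1025.47 − 1024.39 = 1.08 kg m⁻³ over Δz = 140.7 − 57.6 = 83.1 m.
N² = (9.8/1025) × (1.08/83.1) = 1.2426 × 10⁻⁴ s⁻².
N = √(1.2426 × 10⁻⁴) = 0.011147 rad s⁻¹, so T = 2π/N = 563.67 s ≈ 564 s.

564 s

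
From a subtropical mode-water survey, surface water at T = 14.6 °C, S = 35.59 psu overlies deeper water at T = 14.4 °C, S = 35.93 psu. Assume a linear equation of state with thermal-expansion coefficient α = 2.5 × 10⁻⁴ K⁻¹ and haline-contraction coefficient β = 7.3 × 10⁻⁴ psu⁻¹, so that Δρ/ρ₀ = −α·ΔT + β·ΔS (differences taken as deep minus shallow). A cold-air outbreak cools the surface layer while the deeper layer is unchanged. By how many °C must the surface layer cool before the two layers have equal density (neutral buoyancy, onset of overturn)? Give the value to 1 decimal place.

1.2 °C

Neutral buoyancy requires Δρ = 0, i.e. −α(T_deep − T_surf′) + β(S_deep − S_surf) = 0.
T_surf′ = T_deep − (β/α)·ΔS = 14.4 − (7.3 × 10⁻⁴/2.5 × 10⁻⁴)·(+0.34) = 13.407 °C.
Cooling required: 14.6 − (13.407) = 1.193 °C.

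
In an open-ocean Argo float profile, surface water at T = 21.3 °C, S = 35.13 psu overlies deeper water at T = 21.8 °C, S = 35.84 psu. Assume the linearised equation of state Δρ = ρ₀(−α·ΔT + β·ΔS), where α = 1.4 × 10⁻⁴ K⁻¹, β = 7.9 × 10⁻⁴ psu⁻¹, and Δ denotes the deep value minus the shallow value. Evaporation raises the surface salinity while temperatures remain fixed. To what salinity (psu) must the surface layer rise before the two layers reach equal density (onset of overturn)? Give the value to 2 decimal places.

35.75 psu

Neutral buoyancy requires −α(T_deep − T_surf) + β(S_deep − S_surf′) = 0.
S_surf′ = S_deep − (α/β)·ΔT = 35.84 − (1.4 × 10⁻⁴/7.9 × 10⁻⁴)·(+0.5) = 35.7514 psu.
Increase required: 35.7514 − 35.13 = 0.6214 psu.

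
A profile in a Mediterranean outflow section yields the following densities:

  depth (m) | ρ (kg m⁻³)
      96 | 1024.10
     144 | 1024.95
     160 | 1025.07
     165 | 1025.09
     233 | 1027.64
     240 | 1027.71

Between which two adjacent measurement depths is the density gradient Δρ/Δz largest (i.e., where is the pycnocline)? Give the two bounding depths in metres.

Compute the density gradient over each adjacent pair:
  96–144 m: Δρ/Δz = 0.85/48 = 0.018 kg m⁻⁴
  144–160 m: Δρ/Δz = 0.12/16 = 7.5 × 10⁻³ kg m⁻⁴
  160–165 m: Δρ/Δz = 0.02/5 = 4.0 × 10⁻³ kg m⁻⁴
  165–233 m: Δρ/Δz = 2.55/68 = 0.037 kg m⁻⁴
  233–240 m: Δρ/Δz = 0.07/7 = 0.010 kg m⁻⁴
The largest gradient is in the 165–233 m interval — the pycnocline.

165–233 m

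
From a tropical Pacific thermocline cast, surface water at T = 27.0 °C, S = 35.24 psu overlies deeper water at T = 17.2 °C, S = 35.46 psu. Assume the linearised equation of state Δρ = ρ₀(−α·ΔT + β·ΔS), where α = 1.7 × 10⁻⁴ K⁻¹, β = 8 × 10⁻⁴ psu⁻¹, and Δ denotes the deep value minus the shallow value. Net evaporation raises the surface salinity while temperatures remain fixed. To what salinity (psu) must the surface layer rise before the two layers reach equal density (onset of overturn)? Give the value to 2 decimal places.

Neutral buoyancy requires −α(T_deep − T_surf) + β(S_deep − S_surf′) = 0.
S_surf′ = S_deep − (α/β)·ΔT = 35.46 − (1.7 × 10⁻⁴/8 × 10⁻⁴)·(-9.8) = 37.5425 psu.
Increase required: 37.5425 − 35.24 = 2.3025 psu.

37.54 psu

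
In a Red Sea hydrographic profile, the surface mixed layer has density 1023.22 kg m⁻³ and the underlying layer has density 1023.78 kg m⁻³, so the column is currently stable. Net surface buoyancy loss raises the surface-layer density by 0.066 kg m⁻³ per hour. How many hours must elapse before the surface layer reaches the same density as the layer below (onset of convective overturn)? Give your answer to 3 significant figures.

8.48 hours

Density deficit of the surface layer: 1023.78 − 1023.22 = 0.56 kg m⁻³.
Required change = 0.56 / 0.066 = 8.48 hours.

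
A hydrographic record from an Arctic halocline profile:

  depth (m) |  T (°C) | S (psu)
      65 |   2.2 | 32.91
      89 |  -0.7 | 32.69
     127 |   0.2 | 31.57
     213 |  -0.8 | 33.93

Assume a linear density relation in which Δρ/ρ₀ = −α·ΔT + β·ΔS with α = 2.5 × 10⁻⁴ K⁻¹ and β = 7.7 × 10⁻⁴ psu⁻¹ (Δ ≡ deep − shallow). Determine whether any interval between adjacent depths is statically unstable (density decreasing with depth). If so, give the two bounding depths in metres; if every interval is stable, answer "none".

89–127 m

Evaluate Δρ/ρ₀ = −αΔT + βΔS across each adjacent pair:
  65–89 m: −αΔT+βΔS = −(2.5 × 10⁻⁴)(-2.9)+(7.7 × 10⁻⁴)(-0.22) = 5.6 × 10⁻⁴ → stable
  89–127 m: −αΔT+βΔS = −(2.5 × 10⁻⁴)(+0.9)+(7.7 × 10⁻⁴)(-1.12) = -1.1 × 10⁻³ → UNSTABLE
  127–213 m: −αΔT+βΔS = −(2.5 × 10⁻⁴)(-1.0)+(7.7 × 10⁻⁴)(+2.36) = 2.1 × 10⁻³ → stable
The 89–127 m interval has Δρ < 0: lighter water underlies denser water.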